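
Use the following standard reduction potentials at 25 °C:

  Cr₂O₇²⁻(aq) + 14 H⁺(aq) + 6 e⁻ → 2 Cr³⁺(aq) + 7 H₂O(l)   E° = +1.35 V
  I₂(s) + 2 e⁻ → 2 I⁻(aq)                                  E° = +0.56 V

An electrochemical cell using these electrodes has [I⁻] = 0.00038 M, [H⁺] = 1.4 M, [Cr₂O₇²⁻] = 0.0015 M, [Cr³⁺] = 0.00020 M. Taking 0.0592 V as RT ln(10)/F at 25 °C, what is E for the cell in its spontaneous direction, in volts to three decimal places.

Cr₂O₇²⁻/Cr³⁺ is the cathode (higher E°), I₂/I⁻ the anode: E°cell = +1.35 − (+0.56) = +0.79 V, n = 6.
Overall: Cr₂O₇²⁻(aq) + 14 H⁺(aq) + 6 I⁻(aq) → 2 Cr³⁺(aq) + 7 H₂O(l) + 3 I₂(s)
Q = [Cr³⁺]^2 / ([Cr₂O₇²⁻]·[H⁺]^14·[I⁻]^6); log Q = 13.901.
E = E° − (0.0592/n) log Q = +0.79 − (0.0592/6)(13.901) = +0.653 V.

+0.653 V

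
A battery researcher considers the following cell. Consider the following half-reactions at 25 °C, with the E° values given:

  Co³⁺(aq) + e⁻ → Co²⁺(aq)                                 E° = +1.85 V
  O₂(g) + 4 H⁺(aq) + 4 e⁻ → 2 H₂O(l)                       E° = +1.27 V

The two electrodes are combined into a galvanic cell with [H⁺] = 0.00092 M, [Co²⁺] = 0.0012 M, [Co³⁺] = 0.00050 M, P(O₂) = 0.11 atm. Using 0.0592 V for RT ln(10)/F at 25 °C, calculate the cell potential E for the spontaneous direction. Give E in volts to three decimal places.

Co³⁺/Co²⁺ is the cathode (higher E°), O₂/H₂O the anode: E°cell = +1.85 − (+1.27) = +0.58 V, n = 4.
Overall: 4 Co³⁺(aq) + 2 H₂O(l) → 4 Co²⁺(aq) + O₂(g) + 4 H⁺(aq)
Q = [Co²⁺]^4·P(O₂)·[H⁺]^4 / ([Co³⁺]^4); log Q = -11.583.
E = E° − (0.0592/n) log Q = +0.58 − (0.0592/4)(-11.583) = +0.751 V.

+0.751 V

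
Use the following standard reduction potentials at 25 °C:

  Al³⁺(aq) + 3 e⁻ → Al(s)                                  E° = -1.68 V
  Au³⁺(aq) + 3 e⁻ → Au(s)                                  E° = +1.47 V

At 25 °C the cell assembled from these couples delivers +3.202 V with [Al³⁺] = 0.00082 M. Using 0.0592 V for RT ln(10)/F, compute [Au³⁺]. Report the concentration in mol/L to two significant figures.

0.35 M

Au³⁺/Au is the cathode, Al³⁺/Al the anode: E°cell = +3.15 V, n = 3.
Overall reaction: Au³⁺(aq) + Al(s) → Au(s) + Al³⁺(aq); Q = [Al³⁺]^1/[Au³⁺]^1.
From E = E° − (0.0592/n) log Q: log Q = (E° − E)·n/0.0592 = (+3.15 − (+3.202))·3/0.0592 = -2.6351.
So 1·log[Au³⁺] = 1·log(0.00082) − log Q = -3.0862 − (-2.6351) = -0.4511; [Au³⁺] = 10^(-0.4511) ≈ 0.35 M.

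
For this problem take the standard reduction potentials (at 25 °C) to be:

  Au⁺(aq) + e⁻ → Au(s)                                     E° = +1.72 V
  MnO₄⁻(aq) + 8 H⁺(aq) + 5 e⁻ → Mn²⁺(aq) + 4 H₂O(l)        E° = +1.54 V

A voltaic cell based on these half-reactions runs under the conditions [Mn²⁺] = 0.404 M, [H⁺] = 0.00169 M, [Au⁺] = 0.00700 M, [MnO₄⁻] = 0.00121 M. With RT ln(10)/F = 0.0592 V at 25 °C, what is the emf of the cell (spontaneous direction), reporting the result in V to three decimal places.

Au⁺/Au is the cathode (higher E°), MnO₄⁻/Mn²⁺ the anode: E°cell = +1.72 − (+1.54) = +0.18 V, n = 5.
Overall: 5 Au⁺(aq) + Mn²⁺(aq) + 4 H₂O(l) → 5 Au(s) + MnO₄⁻(aq) + 8 H⁺(aq)
Q = [MnO₄⁻]·[H⁺]^8 / ([Au⁺]^5·[Mn²⁺]); log Q = -13.926.
E = E° − (0.0592/n) log Q = +0.18 − (0.0592/5)(-13.926) = +0.345 V.

+0.345 V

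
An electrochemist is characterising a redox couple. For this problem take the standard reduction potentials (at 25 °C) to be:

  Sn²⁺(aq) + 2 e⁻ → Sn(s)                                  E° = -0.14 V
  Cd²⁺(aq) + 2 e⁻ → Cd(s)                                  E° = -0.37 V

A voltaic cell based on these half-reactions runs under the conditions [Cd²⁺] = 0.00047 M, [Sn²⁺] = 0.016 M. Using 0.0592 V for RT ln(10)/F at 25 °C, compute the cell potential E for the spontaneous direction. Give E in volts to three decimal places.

+0.275 V

Sn²⁺/Sn is the cathode (higher E°), Cd²⁺/Cd the anode: E°cell = -0.14 − (-0.37) = +0.23 V, n = 2.
Overall: Sn²⁺(aq) + Cd(s) → Sn(s) + Cd²⁺(aq)
Q = [Cd²⁺] / ([Sn²⁺]); log Q = -1.532.
E = E° − (0.0592/n) log Q = +0.23 − (0.0592/2)(-1.532) = +0.275 V.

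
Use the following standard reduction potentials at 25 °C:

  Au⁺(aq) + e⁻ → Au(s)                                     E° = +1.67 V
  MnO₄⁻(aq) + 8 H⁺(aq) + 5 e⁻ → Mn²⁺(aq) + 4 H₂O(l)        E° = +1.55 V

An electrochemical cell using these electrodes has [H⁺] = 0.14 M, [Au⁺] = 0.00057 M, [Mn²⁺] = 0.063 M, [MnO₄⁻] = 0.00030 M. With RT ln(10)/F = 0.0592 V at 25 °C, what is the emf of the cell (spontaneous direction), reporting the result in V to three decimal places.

+0.036 V

Au⁺/Au is the cathode (higher E°), MnO₄⁻/Mn²⁺ the anode: E°cell = +1.67 − (+1.55) = +0.12 V, n = 5.
Overall: 5 Au⁺(aq) + Mn²⁺(aq) + 4 H₂O(l) → 5 Au(s) + MnO₄⁻(aq) + 8 H⁺(aq)
Q = [MnO₄⁻]·[H⁺]^8 / ([Au⁺]^5·[Mn²⁺]); log Q = 7.067.
E = E° − (0.0592/n) log Q = +0.12 − (0.0592/5)(7.067) = +0.036 V.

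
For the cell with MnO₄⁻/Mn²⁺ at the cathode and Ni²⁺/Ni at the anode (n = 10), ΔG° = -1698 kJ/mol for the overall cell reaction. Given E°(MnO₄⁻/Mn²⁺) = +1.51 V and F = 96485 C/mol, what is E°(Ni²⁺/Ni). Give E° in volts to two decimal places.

E°cell = −ΔG°/(nF) = −(-1698×10³)/((10)(96485)) = +1.760 V.
Since MnO₄⁻/Mn²⁺ is the cathode and Ni²⁺/Ni the anode, E°cell = E°(MnO₄⁻/Mn²⁺) − E°(Ni²⁺/Ni).
So E°(Ni²⁺/Ni) = E°(MnO₄⁻/Mn²⁺) − E°cell = (+1.51) − (+1.760) = -0.25 V.

-0.25 V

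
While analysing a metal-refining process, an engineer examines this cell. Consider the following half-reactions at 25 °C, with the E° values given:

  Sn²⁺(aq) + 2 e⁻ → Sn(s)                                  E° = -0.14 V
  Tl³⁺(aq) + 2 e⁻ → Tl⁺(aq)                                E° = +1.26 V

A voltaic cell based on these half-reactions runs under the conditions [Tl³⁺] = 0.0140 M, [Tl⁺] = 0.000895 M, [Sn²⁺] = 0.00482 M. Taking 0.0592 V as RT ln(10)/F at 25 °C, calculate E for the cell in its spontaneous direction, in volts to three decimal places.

+1.504 V

Tl³⁺/Tl⁺ is the cathode (higher E°), Sn²⁺/Sn the anode: E°cell = +1.26 − (-0.14) = +1.40 V, n = 2.
Overall: Tl³⁺(aq) + Sn(s) → Tl⁺(aq) + Sn²⁺(aq)
Q = [Tl⁺]·[Sn²⁺] / ([Tl³⁺]); log Q = -3.511.
E = E° − (0.0592/n) log Q = +1.40 − (0.0592/2)(-3.511) = +1.504 V.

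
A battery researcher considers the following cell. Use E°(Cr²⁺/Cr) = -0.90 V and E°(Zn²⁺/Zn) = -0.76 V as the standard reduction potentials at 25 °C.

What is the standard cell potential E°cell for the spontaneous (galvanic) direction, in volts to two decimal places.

+0.14 V

The Zn²⁺/Zn couple has the higher reduction potential, so it is the cathode; Cr²⁺/Cr is oxidised at the anode.
E°cell = E°(cathode) − E°(anode) = (-0.76) − (-0.90) = +0.14 V.
Since E°cell > 0, the reaction is spontaneous under standard conditions.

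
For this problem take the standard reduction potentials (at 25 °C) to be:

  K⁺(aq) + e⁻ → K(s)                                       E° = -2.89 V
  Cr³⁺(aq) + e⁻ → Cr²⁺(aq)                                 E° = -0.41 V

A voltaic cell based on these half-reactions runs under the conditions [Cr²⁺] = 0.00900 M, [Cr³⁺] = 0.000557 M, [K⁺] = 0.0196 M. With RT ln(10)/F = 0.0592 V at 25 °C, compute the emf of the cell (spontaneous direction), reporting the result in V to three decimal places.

+2.510 V

Cr³⁺/Cr²⁺ is the cathode (higher E°), K⁺/K the anode: E°cell = -0.41 − (-2.89) = +2.48 V, n = 1.
Overall: Cr³⁺(aq) + K(s) → Cr²⁺(aq) + K⁺(aq)
Q = [Cr²⁺]·[K⁺] / ([Cr³⁺]); log Q = -0.499.
E = E° − (0.0592/n) log Q = +2.48 − (0.0592/1)(-0.499) = +2.510 V.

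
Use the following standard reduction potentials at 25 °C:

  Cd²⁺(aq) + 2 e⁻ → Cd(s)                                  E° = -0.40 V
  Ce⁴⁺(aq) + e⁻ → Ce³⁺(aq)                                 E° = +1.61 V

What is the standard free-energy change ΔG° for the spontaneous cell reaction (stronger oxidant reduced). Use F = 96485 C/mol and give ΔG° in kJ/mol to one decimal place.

-387.9 kJ/mol

Ce⁴⁺/Ce³⁺ (E° = +1.61 V) is the cathode; Cd²⁺/Cd (E° = -0.40 V) is the anode, so E°cell = +2.01 V.
Balancing electrons gives n = 2 (lcm of 1 and 2).
ΔG° = −nFE° = −(2)(96485)(+2.01) = -387,870 J = -387.9 kJ/mol.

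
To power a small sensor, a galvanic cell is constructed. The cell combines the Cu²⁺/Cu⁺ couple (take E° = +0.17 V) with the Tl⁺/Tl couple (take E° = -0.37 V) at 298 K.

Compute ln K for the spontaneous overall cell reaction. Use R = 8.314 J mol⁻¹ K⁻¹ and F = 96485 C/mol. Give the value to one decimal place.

21.0

Cathode: Cu²⁺/Cu⁺; anode: Tl⁺/Tl. E°cell = (+0.17) − (-0.37) = +0.54 V, with n = 1.
ΔG° = −nFE° = −RT ln K, so ln K = nFE°/(RT) = (1)(96485)(+0.54) / ((8.314)(298)) = 21.029.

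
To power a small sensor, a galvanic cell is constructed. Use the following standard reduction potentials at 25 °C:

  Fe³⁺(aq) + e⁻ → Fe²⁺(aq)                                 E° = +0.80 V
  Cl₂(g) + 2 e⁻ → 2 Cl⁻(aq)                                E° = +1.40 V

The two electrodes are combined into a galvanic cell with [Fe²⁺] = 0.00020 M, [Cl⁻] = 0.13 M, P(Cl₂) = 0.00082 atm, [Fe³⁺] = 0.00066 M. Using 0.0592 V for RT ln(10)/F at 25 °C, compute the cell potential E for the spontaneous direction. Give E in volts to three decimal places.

+0.530 V

Cl₂/Cl⁻ is the cathode (higher E°), Fe³⁺/Fe²⁺ the anode: E°cell = +1.40 − (+0.80) = +0.60 V, n = 2.
Overall: Cl₂(g) + 2 Fe²⁺(aq) → 2 Cl⁻(aq) + 2 Fe³⁺(aq)
Q = [Cl⁻]^2·[Fe³⁺]^2 / (P(Cl₂)·[Fe²⁺]^2); log Q = 2.351.
E = E° − (0.0592/n) log Q = +0.60 − (0.0592/2)(2.351) = +0.530 V.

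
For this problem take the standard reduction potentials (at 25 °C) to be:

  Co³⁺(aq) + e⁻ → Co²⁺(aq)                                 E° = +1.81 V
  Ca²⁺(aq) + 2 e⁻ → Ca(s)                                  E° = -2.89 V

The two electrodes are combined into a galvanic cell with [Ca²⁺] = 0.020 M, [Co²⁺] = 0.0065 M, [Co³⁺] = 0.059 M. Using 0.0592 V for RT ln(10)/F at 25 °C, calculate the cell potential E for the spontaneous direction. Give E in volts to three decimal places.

Co³⁺/Co²⁺ is the cathode (higher E°), Ca²⁺/Ca the anode: E°cell = +1.81 − (-2.89) = +4.70 V, n = 2.
Overall: 2 Co³⁺(aq) + Ca(s) → 2 Co²⁺(aq) + Ca²⁺(aq)
Q = [Co²⁺]^2·[Ca²⁺] / ([Co³⁺]^2); log Q = -3.615.
E = E° − (0.0592/n) log Q = +4.70 − (0.0592/2)(-3.615) = +4.807 V.

+4.807 V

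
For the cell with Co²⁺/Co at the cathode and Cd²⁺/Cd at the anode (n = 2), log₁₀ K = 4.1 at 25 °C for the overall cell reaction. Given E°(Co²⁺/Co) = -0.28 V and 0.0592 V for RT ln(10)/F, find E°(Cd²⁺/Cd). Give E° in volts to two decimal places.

E°cell = (0.0592/n)·log K = (0.0592/2)(4.1) = +0.121 V.
Since Co²⁺/Co is the cathode and Cd²⁺/Cd the anode, E°cell = E°(Co²⁺/Co) − E°(Cd²⁺/Cd).
So E°(Cd²⁺/Cd) = E°(Co²⁺/Co) − E°cell = (-0.28) − (+0.121) = -0.40 V.

-0.40 V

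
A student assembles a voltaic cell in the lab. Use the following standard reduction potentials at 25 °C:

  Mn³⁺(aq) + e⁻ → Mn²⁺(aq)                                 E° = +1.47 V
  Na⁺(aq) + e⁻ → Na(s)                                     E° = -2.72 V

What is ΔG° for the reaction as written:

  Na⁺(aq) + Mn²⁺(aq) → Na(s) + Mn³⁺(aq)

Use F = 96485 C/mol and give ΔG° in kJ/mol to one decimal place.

As written, Na⁺/Na is reduced (cathode) and Mn³⁺/Mn²⁺ is oxidised (anode), so E°cell = (-2.72) − (+1.47) = -4.19 V.
Balancing electrons gives n = 1.
ΔG° = −nFE° = −(1)(96485)(-4.19) = 404,272 J = +404.3 kJ/mol.

+404.3 kJ/mol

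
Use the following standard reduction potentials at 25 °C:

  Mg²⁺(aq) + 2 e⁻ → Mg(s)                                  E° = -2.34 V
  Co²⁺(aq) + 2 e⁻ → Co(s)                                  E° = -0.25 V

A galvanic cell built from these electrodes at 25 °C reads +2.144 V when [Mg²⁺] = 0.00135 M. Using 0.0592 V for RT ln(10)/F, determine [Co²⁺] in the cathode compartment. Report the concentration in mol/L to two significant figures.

0.090 M

Co²⁺/Co is the cathode, Mg²⁺/Mg the anode: E°cell = +2.09 V, n = 2.
Overall reaction: Co²⁺(aq) + Mg(s) → Co(s) + Mg²⁺(aq); Q = [Mg²⁺]^1/[Co²⁺]^1.
From E = E° − (0.0592/n) log Q: log Q = (E° − E)·n/0.0592 = (+2.09 − (+2.144))·2/0.0592 = -1.8243.
So 1·log[Co²⁺] = 1·log(0.00135) − log Q = -2.8697 − (-1.8243) = -1.0454; [Co²⁺] = 10^(-1.0454) ≈ 0.090 M.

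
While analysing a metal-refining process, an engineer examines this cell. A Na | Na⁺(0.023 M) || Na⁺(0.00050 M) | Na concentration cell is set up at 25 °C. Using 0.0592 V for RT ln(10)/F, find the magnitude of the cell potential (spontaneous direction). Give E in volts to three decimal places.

+0.098 V

For a concentration cell E°cell = 0. The 0.023 M side is the cathode (reduction is favoured where [Na⁺] is higher).
With n = 1, E = −(0.0592/1) log([Na⁺]ₐₙ/[Na⁺]꜀ₐₜ) = −(0.0592/1) log(0.0005/0.023) = −(0.0592/1)(-1.663) = +0.098 V.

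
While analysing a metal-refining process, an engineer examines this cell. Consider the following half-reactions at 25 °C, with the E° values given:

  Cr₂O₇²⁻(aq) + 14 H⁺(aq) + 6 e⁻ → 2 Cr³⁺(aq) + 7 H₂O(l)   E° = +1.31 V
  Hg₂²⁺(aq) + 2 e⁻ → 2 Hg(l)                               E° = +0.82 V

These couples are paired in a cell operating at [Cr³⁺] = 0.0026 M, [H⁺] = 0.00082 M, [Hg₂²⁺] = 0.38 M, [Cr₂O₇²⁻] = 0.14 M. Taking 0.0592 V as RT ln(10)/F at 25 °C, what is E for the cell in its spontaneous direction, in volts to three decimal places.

+0.119 V

Cr₂O₇²⁻/Cr³⁺ is the cathode (higher E°), Hg₂²⁺/Hg the anode: E°cell = +1.31 − (+0.82) = +0.49 V, n = 6.
Overall: Cr₂O₇²⁻(aq) + 14 H⁺(aq) + 6 Hg(l) → 2 Cr³⁺(aq) + 7 H₂O(l) + 3 Hg₂²⁺(aq)
Q = [Cr³⁺]^2·[Hg₂²⁺]^3 / ([Cr₂O₇²⁻]·[H⁺]^14); log Q = 37.630.
E = E° − (0.0592/n) log Q = +0.49 − (0.0592/6)(37.630) = +0.119 V.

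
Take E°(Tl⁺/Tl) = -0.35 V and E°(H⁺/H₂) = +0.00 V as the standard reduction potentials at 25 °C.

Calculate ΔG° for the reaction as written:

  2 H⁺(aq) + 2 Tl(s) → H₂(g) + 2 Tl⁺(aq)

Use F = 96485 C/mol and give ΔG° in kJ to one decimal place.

-67.5 kJ

As written, H⁺/H₂ is reduced (cathode) and Tl⁺/Tl is oxidised (anode), so E°cell = (+0.00) − (-0.35) = +0.35 V.
Balancing electrons gives n = 2.
ΔG° = −nFE° = −(2)(96485)(+0.35) = -67,540 J = -67.5 kJ.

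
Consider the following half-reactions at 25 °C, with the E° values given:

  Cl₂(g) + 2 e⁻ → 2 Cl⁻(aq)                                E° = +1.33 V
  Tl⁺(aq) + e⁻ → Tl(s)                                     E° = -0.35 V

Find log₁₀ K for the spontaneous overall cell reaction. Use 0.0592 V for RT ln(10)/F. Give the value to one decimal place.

Cathode: Cl₂/Cl⁻; anode: Tl⁺/Tl. E°cell = +1.68 V, n = 2.
log K = nE°cell / 0.0592 = (2)(+1.68) / 0.0592 = 56.8.

56.8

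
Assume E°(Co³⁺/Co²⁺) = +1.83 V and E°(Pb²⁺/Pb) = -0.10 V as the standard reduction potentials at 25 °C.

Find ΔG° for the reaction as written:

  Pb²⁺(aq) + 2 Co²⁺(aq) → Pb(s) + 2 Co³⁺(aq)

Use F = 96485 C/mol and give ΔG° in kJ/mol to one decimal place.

+372.4 kJ/mol

As written, Pb²⁺/Pb is reduced (cathode) and Co³⁺/Co²⁺ is oxidised (anode), so E°cell = (-0.10) − (+1.83) = -1.93 V.
Balancing electrons gives n = 2.
ΔG° = −nFE° = −(2)(96485)(-1.93) = 372,432 J = +372.4 kJ/mol.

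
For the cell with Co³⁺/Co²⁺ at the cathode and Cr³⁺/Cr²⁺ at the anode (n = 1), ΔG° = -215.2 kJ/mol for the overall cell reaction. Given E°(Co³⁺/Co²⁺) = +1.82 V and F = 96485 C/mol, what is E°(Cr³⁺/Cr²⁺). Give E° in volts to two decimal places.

-0.41 V

E°cell = −ΔG°/(nF) = −(-215.2×10³)/((1)(96485)) = +2.230 V.
Since Co³⁺/Co²⁺ is the cathode and Cr³⁺/Cr²⁺ the anode, E°cell = E°(Co³⁺/Co²⁺) − E°(Cr³⁺/Cr²⁺).
So E°(Cr³⁺/Cr²⁺) = E°(Co³⁺/Co²⁺) − E°cell = (+1.82) − (+2.230) = -0.41 V.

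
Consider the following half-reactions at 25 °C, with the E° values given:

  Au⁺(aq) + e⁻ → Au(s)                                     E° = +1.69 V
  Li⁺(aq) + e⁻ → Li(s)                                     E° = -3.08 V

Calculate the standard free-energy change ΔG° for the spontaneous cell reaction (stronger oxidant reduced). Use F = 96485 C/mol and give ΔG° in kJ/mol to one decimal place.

-460.2 kJ/mol

Au⁺/Au (E° = +1.69 V) is the cathode; Li⁺/Li (E° = -3.08 V) is the anode, so E°cell = +4.77 V.
Balancing electrons gives n = 1 (lcm of 1 and 1).
ΔG° = −nFE° = −(1)(96485)(+4.77) = -460,233 J = -460.2 kJ/mol.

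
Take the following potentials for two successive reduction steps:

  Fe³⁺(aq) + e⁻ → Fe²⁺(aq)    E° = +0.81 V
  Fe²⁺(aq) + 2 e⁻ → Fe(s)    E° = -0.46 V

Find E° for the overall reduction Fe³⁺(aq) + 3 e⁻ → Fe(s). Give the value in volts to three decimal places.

Since ΔG° = −nFE° is additive over sequential reductions, n₃E°₃ = n₁E°₁ + n₂E°₂.
E°₃ = (1×+0.81 + 2×-0.46) / 3 = (-0.110) / 3 = -0.037 V.

-0.037 V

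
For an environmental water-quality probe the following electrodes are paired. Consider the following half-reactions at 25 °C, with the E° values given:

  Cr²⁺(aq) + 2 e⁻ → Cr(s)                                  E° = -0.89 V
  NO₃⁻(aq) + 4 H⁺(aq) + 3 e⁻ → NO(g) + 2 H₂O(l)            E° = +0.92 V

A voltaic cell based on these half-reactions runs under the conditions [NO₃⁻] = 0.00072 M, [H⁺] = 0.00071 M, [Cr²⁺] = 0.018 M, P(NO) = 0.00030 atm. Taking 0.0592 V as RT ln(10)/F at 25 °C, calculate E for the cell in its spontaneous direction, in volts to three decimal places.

+1.621 V

NO₃⁻/NO is the cathode (higher E°), Cr²⁺/Cr the anode: E°cell = +0.92 − (-0.89) = +1.81 V, n = 6.
Overall: 2 NO₃⁻(aq) + 8 H⁺(aq) + 3 Cr(s) → 2 NO(g) + 4 H₂O(l) + 3 Cr²⁺(aq)
Q = P(NO)^2·[Cr²⁺]^3 / ([NO₃⁻]^2·[H⁺]^8); log Q = 19.195.
E = E° − (0.0592/n) log Q = +1.81 − (0.0592/6)(19.195) = +1.621 V.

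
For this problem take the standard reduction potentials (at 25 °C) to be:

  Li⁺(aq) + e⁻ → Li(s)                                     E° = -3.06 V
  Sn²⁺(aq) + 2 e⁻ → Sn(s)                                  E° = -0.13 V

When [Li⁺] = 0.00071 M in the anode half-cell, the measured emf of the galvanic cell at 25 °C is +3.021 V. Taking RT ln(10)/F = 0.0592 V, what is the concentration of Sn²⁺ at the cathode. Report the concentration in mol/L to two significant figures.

0.00060 M

Sn²⁺/Sn is the cathode, Li⁺/Li the anode: E°cell = +2.93 V, n = 2.
Overall reaction: Sn²⁺(aq) + 2 Li(s) → Sn(s) + 2 Li⁺(aq); Q = [Li⁺]^2/[Sn²⁺]^1.
From E = E° − (0.0592/n) log Q: log Q = (E° − E)·n/0.0592 = (+2.93 − (+3.021))·2/0.0592 = -3.0743.
So 1·log[Sn²⁺] = 2·log(0.00071) − log Q = -6.2975 − (-3.0743) = -3.2232; [Sn²⁺] = 10^(-3.2232) ≈ 0.00060 M.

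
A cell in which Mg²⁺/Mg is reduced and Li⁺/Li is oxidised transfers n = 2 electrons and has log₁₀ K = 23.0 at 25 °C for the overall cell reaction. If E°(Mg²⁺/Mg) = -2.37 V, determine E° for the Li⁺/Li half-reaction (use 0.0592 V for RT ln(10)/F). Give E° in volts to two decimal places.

-3.05 V

E°cell = (0.0592/n)·log K = (0.0592/2)(23.0) = +0.681 V.
Since Mg²⁺/Mg is the cathode and Li⁺/Li the anode, E°cell = E°(Mg²⁺/Mg) − E°(Li⁺/Li).
So E°(Li⁺/Li) = E°(Mg²⁺/Mg) − E°cell = (-2.37) − (+0.681) = -3.05 V.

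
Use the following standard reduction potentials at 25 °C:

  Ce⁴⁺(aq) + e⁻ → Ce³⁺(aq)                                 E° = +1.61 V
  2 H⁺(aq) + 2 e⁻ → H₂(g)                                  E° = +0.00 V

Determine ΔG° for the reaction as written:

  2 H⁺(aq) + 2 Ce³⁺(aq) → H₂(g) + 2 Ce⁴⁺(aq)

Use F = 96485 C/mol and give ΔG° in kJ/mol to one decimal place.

+310.7 kJ/mol

As written, H⁺/H₂ is reduced (cathode) and Ce⁴⁺/Ce³⁺ is oxidised (anode), so E°cell = (+0.00) − (+1.61) = -1.61 V.
Balancing electrons gives n = 2.
ΔG° = −nFE° = −(2)(96485)(-1.61) = 310,682 J = +310.7 kJ/mol.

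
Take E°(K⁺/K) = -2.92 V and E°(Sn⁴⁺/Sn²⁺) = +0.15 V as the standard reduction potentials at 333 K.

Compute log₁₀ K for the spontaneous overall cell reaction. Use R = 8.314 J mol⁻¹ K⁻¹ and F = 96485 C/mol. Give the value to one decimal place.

92.9

Cathode: Sn⁴⁺/Sn²⁺; anode: K⁺/K. E°cell = (+0.15) − (-2.92) = +3.07 V, with n = 2.
ΔG° = −nFE° = −RT ln K, so ln K = nFE°/(RT) = (2)(96485)(+3.07) / ((8.314)(333)) = 213.980.
log₁₀ K = 213.980 / ln 10 = 92.9.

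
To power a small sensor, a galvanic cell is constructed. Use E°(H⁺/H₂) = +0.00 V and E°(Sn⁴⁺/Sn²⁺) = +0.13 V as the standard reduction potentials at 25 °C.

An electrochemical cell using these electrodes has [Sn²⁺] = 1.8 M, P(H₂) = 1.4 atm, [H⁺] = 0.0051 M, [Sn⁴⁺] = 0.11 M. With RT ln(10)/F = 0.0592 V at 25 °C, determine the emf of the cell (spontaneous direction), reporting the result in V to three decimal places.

+0.234 V

Sn⁴⁺/Sn²⁺ is the cathode (higher E°), H⁺/H₂ the anode: E°cell = +0.13 − (+0.00) = +0.13 V, n = 2.
Overall: Sn⁴⁺(aq) + H₂(g) → Sn²⁺(aq) + 2 H⁺(aq)
Q = [Sn²⁺]·[H⁺]^2 / ([Sn⁴⁺]·P(H₂)); log Q = -3.517.
E = E° − (0.0592/n) log Q = +0.13 − (0.0592/2)(-3.517) = +0.234 V.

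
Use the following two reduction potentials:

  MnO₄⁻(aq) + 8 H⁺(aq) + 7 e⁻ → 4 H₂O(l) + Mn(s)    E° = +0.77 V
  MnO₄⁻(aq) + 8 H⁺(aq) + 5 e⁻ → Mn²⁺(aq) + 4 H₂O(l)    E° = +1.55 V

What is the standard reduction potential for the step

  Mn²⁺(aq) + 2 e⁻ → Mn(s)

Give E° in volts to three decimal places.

-1.180 V

Sequential free energies add, so n₃E°₃ = n₁E°₁ + n₂E°₂.
With n₃ = 7, and the known step contributing 5×(+1.55) V, the unknown satisfies 2·E° = 7×(+0.77) − 5×(+1.55) = -2.360.
E° = -2.360 / 2 = -1.180 V.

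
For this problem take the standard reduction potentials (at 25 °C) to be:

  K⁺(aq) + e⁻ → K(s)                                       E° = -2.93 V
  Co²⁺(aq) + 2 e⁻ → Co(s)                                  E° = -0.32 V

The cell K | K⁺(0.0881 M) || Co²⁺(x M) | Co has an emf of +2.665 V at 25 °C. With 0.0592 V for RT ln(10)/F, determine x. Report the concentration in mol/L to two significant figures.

0.56 M

Co²⁺/Co is the cathode, K⁺/K the anode: E°cell = +2.61 V, n = 2.
Overall reaction: Co²⁺(aq) + 2 K(s) → Co(s) + 2 K⁺(aq); Q = [K⁺]^2/[Co²⁺]^1.
From E = E° − (0.0592/n) log Q: log Q = (E° − E)·n/0.0592 = (+2.61 − (+2.665))·2/0.0592 = -1.8581.
So 1·log[Co²⁺] = 2·log(0.0881) − log Q = -2.1100 − (-1.8581) = -0.2519; [Co²⁺] = 10^(-0.2519) ≈ 0.56 M.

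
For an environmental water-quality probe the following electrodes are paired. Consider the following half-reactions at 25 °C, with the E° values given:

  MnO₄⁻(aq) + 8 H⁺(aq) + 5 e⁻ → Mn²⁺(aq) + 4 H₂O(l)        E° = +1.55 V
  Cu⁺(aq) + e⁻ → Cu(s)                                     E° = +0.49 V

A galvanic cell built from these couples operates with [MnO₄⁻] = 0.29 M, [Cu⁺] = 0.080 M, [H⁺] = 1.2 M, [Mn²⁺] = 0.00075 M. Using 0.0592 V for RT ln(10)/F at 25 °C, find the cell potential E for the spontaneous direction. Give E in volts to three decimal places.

+1.163 V

MnO₄⁻/Mn²⁺ is the cathode (higher E°), Cu⁺/Cu the anode: E°cell = +1.55 − (+0.49) = +1.06 V, n = 5.
Overall: MnO₄⁻(aq) + 8 H⁺(aq) + 5 Cu(s) → Mn²⁺(aq) + 4 H₂O(l) + 5 Cu⁺(aq)
Q = [Mn²⁺]·[Cu⁺]^5 / ([MnO₄⁻]·[H⁺]^8); log Q = -8.705.
E = E° − (0.0592/n) log Q = +1.06 − (0.0592/5)(-8.705) = +1.163 V.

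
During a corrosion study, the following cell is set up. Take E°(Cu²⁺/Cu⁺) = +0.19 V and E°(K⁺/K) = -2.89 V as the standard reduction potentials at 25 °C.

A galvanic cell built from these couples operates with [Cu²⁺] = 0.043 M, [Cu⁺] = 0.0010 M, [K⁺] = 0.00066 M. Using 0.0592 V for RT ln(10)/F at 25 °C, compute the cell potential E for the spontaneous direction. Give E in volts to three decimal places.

+3.365 V

Cu²⁺/Cu⁺ is the cathode (higher E°), K⁺/K the anode: E°cell = +0.19 − (-2.89) = +3.08 V, n = 1.
Overall: Cu²⁺(aq) + K(s) → Cu⁺(aq) + K⁺(aq)
Q = [Cu⁺]·[K⁺] / ([Cu²⁺]); log Q = -4.814.
E = E° − (0.0592/n) log Q = +3.08 − (0.0592/1)(-4.814) = +3.365 V.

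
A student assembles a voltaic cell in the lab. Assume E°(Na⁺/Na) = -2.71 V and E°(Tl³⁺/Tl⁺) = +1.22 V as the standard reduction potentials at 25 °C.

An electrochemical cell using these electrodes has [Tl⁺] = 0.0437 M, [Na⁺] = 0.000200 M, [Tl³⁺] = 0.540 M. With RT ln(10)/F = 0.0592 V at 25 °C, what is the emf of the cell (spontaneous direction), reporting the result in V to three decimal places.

Tl³⁺/Tl⁺ is the cathode (higher E°), Na⁺/Na the anode: E°cell = +1.22 − (-2.71) = +3.93 V, n = 2.
Overall: Tl³⁺(aq) + 2 Na(s) → Tl⁺(aq) + 2 Na⁺(aq)
Q = [Tl⁺]·[Na⁺]^2 / ([Tl³⁺]); log Q = -8.490.
E = E° − (0.0592/n) log Q = +3.93 − (0.0592/2)(-8.490) = +4.181 V.

+4.181 V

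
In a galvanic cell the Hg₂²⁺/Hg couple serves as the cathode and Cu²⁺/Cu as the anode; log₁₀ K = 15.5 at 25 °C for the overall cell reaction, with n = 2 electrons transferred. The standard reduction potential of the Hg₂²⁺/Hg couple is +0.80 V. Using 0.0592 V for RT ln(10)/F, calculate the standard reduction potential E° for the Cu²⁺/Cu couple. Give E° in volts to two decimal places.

+0.34 V

E°cell = (0.0592/n)·log K = (0.0592/2)(15.5) = +0.459 V.
Since Hg₂²⁺/Hg is the cathode and Cu²⁺/Cu the anode, E°cell = E°(Hg₂²⁺/Hg) − E°(Cu²⁺/Cu).
So E°(Cu²⁺/Cu) = E°(Hg₂²⁺/Hg) − E°cell = (+0.80) − (+0.459) = +0.34 V.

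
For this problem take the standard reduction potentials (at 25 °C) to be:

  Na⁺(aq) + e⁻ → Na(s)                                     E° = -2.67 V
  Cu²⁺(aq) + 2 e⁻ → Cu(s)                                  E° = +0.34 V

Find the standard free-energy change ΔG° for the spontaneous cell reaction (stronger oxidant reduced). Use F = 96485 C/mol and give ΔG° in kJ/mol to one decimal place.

Cu²⁺/Cu (E° = +0.34 V) is the cathode; Na⁺/Na (E° = -2.67 V) is the anode, so E°cell = +3.01 V.
Balancing electrons gives n = 2 (lcm of 2 and 1).
ΔG° = −nFE° = −(2)(96485)(+3.01) = -580,840 J = -580.8 kJ/mol.

-580.8 kJ/mol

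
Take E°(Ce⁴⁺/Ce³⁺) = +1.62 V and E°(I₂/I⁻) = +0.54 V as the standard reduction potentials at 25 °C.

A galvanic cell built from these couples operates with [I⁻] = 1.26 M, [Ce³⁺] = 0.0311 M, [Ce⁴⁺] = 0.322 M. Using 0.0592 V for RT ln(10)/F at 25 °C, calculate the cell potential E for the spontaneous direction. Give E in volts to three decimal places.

Ce⁴⁺/Ce³⁺ is the cathode (higher E°), I₂/I⁻ the anode: E°cell = +1.62 − (+0.54) = +1.08 V, n = 2.
Overall: 2 Ce⁴⁺(aq) + 2 I⁻(aq) → 2 Ce³⁺(aq) + I₂(s)
Q = [Ce³⁺]^2 / ([Ce⁴⁺]^2·[I⁻]^2); log Q = -2.231.
E = E° − (0.0592/n) log Q = +1.08 − (0.0592/2)(-2.231) = +1.146 V.

+1.146 V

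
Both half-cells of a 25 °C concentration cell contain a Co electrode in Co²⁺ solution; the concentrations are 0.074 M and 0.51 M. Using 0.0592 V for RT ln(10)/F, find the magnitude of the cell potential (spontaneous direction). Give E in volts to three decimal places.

For a concentration cell E°cell = 0. The 0.51 M side is the cathode (reduction is favoured where [Co²⁺] is higher).
With n = 2, E = −(0.0592/2) log([Co²⁺]ₐₙ/[Co²⁺]꜀ₐₜ) = −(0.0592/2) log(0.074/0.51) = −(0.0592/2)(-0.838) = +0.025 V.

+0.025 V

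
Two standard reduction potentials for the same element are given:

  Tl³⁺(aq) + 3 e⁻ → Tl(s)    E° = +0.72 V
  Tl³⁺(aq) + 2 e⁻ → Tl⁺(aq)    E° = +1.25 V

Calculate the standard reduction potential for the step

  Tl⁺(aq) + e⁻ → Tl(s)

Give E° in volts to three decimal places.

-0.340 V

Sequential free energies add, so n₃E°₃ = n₁E°₁ + n₂E°₂.
With n₃ = 3, and the known step contributing 2×(+1.25) V, the unknown satisfies 1·E° = 3×(+0.72) − 2×(+1.25) = -0.340.
E° = -0.340 / 1 = -0.340 V.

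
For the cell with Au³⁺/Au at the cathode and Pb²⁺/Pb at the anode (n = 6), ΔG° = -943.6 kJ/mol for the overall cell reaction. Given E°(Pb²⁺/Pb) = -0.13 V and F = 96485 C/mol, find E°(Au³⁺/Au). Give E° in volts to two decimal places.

E°cell = −ΔG°/(nF) = −(-943.6×10³)/((6)(96485)) = +1.630 V.
Since Au³⁺/Au is the cathode and Pb²⁺/Pb the anode, E°cell = E°(Au³⁺/Au) − E°(Pb²⁺/Pb).
So E°(Au³⁺/Au) = E°cell + E°(Pb²⁺/Pb) = +1.630 + (-0.13) = +1.50 V.

+1.50 V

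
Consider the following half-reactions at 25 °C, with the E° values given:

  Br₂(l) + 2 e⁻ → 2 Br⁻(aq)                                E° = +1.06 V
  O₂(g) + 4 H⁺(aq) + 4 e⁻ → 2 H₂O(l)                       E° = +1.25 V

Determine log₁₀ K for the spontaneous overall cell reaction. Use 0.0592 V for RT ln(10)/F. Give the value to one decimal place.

12.8

Cathode: O₂/H₂O; anode: Br₂/Br⁻. E°cell = +0.19 V, n = 4.
log K = nE°cell / 0.0592 = (4)(+0.19) / 0.0592 = 12.8.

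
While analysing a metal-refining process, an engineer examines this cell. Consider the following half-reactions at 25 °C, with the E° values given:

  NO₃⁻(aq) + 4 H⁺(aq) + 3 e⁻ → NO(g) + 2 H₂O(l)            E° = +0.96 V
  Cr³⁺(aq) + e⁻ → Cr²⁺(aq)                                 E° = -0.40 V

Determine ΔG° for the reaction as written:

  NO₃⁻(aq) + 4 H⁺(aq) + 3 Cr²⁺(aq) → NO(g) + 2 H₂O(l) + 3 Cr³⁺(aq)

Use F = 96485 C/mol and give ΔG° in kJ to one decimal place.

-393.7 kJ

As written, NO₃⁻/NO is reduced (cathode) and Cr³⁺/Cr²⁺ is oxidised (anode), so E°cell = (+0.96) − (-0.40) = +1.36 V.
Balancing electrons gives n = 3.
ΔG° = −nFE° = −(3)(96485)(+1.36) = -393,659 J = -393.7 kJ.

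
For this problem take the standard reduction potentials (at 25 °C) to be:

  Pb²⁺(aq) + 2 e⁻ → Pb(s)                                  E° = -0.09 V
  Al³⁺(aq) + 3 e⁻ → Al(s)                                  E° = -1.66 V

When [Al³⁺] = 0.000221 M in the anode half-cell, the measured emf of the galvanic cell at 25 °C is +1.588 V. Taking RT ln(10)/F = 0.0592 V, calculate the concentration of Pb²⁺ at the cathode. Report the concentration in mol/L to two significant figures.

0.015 M

Pb²⁺/Pb is the cathode, Al³⁺/Al the anode: E°cell = +1.57 V, n = 6.
Overall reaction: 3 Pb²⁺(aq) + 2 Al(s) → 3 Pb(s) + 2 Al³⁺(aq); Q = [Al³⁺]^2/[Pb²⁺]^3.
From E = E° − (0.0592/n) log Q: log Q = (E° − E)·n/0.0592 = (+1.57 − (+1.588))·6/0.0592 = -1.8243.
So 3·log[Pb²⁺] = 2·log(0.000221) − log Q = -7.3112 − (-1.8243) = -5.4869; log[Pb²⁺] = -5.4869 / 3 = -1.8290; [Pb²⁺] = 10^(-1.8290) ≈ 0.015 M.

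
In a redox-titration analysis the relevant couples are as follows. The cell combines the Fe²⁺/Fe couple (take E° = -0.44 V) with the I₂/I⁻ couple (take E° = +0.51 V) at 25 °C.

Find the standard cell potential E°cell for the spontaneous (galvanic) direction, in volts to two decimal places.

The I₂/I⁻ couple has the higher reduction potential, so it is the cathode; Fe²⁺/Fe is oxidised at the anode.
E°cell = E°(cathode) − E°(anode) = (+0.51) − (-0.44) = +0.95 V.
Since E°cell > 0, the reaction is spontaneous under standard conditions.

+0.95 V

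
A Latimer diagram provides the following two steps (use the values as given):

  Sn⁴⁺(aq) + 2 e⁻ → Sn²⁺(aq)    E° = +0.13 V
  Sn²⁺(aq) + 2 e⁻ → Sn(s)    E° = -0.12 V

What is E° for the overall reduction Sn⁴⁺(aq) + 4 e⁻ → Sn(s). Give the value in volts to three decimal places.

Since ΔG° = −nFE° is additive over sequential reductions, n₃E°₃ = n₁E°₁ + n₂E°₂.
E°₃ = (2×+0.13 + 2×-0.12) / 4 = (+0.020) / 4 = +0.005 V.

+0.005 V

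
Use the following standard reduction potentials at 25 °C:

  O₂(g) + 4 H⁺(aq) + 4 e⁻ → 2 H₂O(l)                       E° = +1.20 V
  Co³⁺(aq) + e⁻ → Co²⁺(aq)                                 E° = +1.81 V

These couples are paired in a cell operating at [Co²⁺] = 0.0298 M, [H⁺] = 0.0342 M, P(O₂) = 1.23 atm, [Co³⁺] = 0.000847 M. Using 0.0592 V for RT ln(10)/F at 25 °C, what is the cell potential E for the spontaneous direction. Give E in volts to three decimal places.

Co³⁺/Co²⁺ is the cathode (higher E°), O₂/H₂O the anode: E°cell = +1.81 − (+1.20) = +0.61 V, n = 4.
Overall: 4 Co³⁺(aq) + 2 H₂O(l) → 4 Co²⁺(aq) + O₂(g) + 4 H⁺(aq)
Q = [Co²⁺]^4·P(O₂)·[H⁺]^4 / ([Co³⁺]^4); log Q = 0.411.
E = E° − (0.0592/n) log Q = +0.61 − (0.0592/4)(0.411) = +0.604 V.

+0.604 V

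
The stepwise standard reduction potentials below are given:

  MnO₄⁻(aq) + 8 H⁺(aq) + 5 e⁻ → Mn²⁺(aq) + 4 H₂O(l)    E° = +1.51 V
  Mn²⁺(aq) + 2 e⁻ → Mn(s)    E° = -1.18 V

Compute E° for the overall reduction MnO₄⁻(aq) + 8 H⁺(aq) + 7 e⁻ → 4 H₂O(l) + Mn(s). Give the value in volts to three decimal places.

+0.741 V

Standard free energies of sequential steps add: ΔG°₃ = ΔG°₁ + ΔG°₂, so n₃E°₃ = n₁E°₁ + n₂E°₂.
E°₃ = (5×+1.51 + 2×-1.18) / 7 = (+5.190) / 7 = +0.741 V.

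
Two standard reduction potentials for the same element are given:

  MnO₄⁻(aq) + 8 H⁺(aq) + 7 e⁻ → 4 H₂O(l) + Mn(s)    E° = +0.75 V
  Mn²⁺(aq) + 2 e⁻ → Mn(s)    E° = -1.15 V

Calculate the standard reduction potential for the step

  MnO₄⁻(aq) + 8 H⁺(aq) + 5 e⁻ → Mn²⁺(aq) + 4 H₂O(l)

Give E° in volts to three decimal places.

Sequential free energies add, so n₃E°₃ = n₁E°₁ + n₂E°₂.
With n₃ = 7, and the known step contributing 2×(-1.15) V, the unknown satisfies 5·E° = 7×(+0.75) − 2×(-1.15) = +7.550.
E° = +7.550 / 5 = +1.510 V.

+1.510 V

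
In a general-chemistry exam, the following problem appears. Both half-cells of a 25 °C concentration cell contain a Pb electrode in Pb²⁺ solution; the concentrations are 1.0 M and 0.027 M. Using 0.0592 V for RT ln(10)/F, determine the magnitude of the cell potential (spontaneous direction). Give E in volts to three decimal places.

+0.046 V

For a concentration cell E°cell = 0. The 1.0 M side is the cathode (reduction is favoured where [Pb²⁺] is higher).
With n = 2, E = −(0.0592/2) log([Pb²⁺]ₐₙ/[Pb²⁺]꜀ₐₜ) = −(0.0592/2) log(0.027/1) = −(0.0592/2)(-1.569) = +0.046 V.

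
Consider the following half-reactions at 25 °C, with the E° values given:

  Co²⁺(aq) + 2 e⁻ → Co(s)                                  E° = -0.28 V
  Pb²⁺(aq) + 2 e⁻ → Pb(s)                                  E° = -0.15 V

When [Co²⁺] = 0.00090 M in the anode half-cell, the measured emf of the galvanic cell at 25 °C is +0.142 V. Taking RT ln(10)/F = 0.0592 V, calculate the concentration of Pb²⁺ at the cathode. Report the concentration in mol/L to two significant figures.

0.0023 M

Pb²⁺/Pb is the cathode, Co²⁺/Co the anode: E°cell = +0.13 V, n = 2.
Overall reaction: Pb²⁺(aq) + Co(s) → Pb(s) + Co²⁺(aq); Q = [Co²⁺]^1/[Pb²⁺]^1.
From E = E° − (0.0592/n) log Q: log Q = (E° − E)·n/0.0592 = (+0.13 − (+0.142))·2/0.0592 = -0.4054.
So 1·log[Pb²⁺] = 1·log(0.0009) − log Q = -3.0458 − (-0.4054) = -2.6404; [Pb²⁺] = 10^(-2.6404) ≈ 0.0023 M.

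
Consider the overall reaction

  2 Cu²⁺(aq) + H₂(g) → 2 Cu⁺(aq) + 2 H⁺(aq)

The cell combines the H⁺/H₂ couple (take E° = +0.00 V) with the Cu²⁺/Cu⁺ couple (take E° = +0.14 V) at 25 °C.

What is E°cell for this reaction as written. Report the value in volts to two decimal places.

+0.14 V

The Cu²⁺/Cu⁺ couple has the higher reduction potential, so it is the cathode; H⁺/H₂ is oxidised at the anode.
E°cell = E°(cathode) − E°(anode) = (+0.14) − (+0.00) = +0.14 V.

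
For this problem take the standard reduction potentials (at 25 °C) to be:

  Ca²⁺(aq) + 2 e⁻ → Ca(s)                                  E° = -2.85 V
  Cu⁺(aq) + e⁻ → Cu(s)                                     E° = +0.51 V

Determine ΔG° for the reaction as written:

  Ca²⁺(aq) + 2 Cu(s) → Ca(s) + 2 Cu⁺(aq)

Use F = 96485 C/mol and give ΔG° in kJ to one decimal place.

As written, Ca²⁺/Ca is reduced (cathode) and Cu⁺/Cu is oxidised (anode), so E°cell = (-2.85) − (+0.51) = -3.36 V.
Balancing electrons gives n = 2.
ΔG° = −nFE° = −(2)(96485)(-3.36) = 648,379 J = +648.4 kJ.

+648.4 kJ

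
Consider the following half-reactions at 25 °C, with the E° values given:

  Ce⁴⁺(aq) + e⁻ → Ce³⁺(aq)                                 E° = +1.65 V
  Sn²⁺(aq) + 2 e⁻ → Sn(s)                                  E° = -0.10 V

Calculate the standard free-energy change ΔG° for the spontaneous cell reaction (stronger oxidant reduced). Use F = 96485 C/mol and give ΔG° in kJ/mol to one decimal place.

-337.7 kJ/mol

Ce⁴⁺/Ce³⁺ (E° = +1.65 V) is the cathode; Sn²⁺/Sn (E° = -0.10 V) is the anode, so E°cell = +1.75 V.
Balancing electrons gives n = 2 (lcm of 1 and 2).
ΔG° = −nFE° = −(2)(96485)(+1.75) = -337,698 J = -337.7 kJ/mol.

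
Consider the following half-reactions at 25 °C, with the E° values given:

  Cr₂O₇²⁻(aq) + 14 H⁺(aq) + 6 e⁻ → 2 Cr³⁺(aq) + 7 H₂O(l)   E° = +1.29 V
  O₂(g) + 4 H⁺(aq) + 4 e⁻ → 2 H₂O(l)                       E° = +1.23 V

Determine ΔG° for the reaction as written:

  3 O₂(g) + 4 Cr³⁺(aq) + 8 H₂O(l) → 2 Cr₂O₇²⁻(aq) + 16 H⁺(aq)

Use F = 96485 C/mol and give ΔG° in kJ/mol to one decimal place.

As written, O₂/H₂O is reduced (cathode) and Cr₂O₇²⁻/Cr³⁺ is oxidised (anode), so E°cell = (+1.23) − (+1.29) = -0.06 V.
Balancing electrons gives n = 12.
ΔG° = −nFE° = −(12)(96485)(-0.06) = 69,469 J = +69.5 kJ/mol.

+69.5 kJ/mol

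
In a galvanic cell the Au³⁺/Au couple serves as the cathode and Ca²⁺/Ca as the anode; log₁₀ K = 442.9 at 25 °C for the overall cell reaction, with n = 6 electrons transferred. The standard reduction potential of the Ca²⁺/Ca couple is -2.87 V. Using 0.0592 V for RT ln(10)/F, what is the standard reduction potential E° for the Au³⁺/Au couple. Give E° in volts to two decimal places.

+1.50 V

E°cell = (0.0592/n)·log K = (0.0592/6)(442.9) = +4.370 V.
Since Au³⁺/Au is the cathode and Ca²⁺/Ca the anode, E°cell = E°(Au³⁺/Au) − E°(Ca²⁺/Ca).
So E°(Au³⁺/Au) = E°cell + E°(Ca²⁺/Ca) = +4.370 + (-2.87) = +1.50 V.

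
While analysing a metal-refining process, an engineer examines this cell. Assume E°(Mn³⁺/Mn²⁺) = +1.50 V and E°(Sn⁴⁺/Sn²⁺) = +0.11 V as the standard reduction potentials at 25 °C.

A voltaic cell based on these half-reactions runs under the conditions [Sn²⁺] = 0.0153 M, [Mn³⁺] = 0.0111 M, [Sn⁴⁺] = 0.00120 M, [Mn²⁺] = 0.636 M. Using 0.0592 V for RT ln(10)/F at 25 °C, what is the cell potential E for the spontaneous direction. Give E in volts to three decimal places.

Mn³⁺/Mn²⁺ is the cathode (higher E°), Sn⁴⁺/Sn²⁺ the anode: E°cell = +1.50 − (+0.11) = +1.39 V, n = 2.
Overall: 2 Mn³⁺(aq) + Sn²⁺(aq) → 2 Mn²⁺(aq) + Sn⁴⁺(aq)
Q = [Mn²⁺]^2·[Sn⁴⁺] / ([Mn³⁺]^2·[Sn²⁺]); log Q = 2.411.
E = E° − (0.0592/n) log Q = +1.39 − (0.0592/2)(2.411) = +1.319 V.

+1.319 V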